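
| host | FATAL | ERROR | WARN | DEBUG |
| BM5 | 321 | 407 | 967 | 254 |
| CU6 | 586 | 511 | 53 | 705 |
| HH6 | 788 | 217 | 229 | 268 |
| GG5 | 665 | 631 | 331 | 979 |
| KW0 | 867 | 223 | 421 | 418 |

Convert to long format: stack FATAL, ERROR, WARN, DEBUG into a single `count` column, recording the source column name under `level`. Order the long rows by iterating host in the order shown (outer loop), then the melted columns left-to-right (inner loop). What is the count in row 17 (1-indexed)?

20 rows total (5 × 4). Row 17: index ⌊(17-1)/4⌋ = 4 into host → KW0; (17-1) mod 4 = 0 into the melted columns → FATAL.
So row 17 is (KW0, FATAL, 867); count = 867.

867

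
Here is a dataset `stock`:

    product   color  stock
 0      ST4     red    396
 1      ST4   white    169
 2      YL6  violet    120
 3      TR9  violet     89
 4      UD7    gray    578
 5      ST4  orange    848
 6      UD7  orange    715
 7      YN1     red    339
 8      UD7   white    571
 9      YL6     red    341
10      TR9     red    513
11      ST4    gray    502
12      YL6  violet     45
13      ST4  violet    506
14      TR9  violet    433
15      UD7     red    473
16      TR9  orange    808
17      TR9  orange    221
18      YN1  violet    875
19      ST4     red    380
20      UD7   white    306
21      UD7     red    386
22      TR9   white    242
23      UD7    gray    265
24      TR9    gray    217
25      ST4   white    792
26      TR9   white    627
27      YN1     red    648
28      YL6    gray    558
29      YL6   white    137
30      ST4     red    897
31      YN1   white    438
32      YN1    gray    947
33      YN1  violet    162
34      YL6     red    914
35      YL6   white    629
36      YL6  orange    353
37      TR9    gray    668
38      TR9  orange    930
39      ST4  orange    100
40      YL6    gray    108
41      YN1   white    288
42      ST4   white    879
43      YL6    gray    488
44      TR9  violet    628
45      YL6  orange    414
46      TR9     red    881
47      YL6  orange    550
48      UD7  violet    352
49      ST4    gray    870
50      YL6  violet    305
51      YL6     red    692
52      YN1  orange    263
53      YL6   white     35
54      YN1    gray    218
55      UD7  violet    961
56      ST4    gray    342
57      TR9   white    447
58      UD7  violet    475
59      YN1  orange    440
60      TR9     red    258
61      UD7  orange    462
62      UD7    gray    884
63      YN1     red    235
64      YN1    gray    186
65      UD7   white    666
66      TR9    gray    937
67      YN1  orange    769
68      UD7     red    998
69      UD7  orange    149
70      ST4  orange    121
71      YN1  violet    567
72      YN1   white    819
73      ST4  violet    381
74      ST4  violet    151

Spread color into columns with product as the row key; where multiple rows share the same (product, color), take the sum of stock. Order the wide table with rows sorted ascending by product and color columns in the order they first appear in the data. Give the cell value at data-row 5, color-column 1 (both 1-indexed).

1222

With rows sorted ascending by product, row 5 is product=YN1. color columns in first-appearance order: red, white, violet, gray, orange; column 1 is red.
Long rows with product=YN1, color=red: 339 + 648 + 235 = 1222.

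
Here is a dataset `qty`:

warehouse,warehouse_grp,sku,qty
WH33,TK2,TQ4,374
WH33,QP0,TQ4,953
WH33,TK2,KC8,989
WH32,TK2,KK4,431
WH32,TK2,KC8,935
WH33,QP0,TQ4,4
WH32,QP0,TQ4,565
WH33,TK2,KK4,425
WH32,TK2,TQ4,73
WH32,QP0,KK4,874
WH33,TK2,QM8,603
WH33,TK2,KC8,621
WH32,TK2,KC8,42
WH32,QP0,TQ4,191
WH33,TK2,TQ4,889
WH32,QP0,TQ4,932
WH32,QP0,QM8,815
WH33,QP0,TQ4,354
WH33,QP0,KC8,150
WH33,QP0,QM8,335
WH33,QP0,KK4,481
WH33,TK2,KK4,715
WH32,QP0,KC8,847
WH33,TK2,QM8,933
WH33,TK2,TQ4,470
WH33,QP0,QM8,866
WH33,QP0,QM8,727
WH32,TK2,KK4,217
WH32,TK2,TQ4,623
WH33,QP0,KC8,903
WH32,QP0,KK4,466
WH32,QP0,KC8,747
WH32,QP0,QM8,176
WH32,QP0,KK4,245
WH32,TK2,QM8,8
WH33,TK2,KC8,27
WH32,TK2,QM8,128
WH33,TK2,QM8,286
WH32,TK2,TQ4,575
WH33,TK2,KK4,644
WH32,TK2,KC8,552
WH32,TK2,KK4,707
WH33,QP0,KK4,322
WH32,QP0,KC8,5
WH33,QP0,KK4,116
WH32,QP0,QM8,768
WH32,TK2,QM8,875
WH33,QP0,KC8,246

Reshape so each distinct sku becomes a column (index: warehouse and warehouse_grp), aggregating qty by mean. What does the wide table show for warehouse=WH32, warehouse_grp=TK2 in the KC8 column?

Rows with warehouse=WH32, warehouse_grp=TK2 and sku=KC8: qty values are 935, 42, 552.
(935 + 42 + 552) / 3 = 509.67.

509.67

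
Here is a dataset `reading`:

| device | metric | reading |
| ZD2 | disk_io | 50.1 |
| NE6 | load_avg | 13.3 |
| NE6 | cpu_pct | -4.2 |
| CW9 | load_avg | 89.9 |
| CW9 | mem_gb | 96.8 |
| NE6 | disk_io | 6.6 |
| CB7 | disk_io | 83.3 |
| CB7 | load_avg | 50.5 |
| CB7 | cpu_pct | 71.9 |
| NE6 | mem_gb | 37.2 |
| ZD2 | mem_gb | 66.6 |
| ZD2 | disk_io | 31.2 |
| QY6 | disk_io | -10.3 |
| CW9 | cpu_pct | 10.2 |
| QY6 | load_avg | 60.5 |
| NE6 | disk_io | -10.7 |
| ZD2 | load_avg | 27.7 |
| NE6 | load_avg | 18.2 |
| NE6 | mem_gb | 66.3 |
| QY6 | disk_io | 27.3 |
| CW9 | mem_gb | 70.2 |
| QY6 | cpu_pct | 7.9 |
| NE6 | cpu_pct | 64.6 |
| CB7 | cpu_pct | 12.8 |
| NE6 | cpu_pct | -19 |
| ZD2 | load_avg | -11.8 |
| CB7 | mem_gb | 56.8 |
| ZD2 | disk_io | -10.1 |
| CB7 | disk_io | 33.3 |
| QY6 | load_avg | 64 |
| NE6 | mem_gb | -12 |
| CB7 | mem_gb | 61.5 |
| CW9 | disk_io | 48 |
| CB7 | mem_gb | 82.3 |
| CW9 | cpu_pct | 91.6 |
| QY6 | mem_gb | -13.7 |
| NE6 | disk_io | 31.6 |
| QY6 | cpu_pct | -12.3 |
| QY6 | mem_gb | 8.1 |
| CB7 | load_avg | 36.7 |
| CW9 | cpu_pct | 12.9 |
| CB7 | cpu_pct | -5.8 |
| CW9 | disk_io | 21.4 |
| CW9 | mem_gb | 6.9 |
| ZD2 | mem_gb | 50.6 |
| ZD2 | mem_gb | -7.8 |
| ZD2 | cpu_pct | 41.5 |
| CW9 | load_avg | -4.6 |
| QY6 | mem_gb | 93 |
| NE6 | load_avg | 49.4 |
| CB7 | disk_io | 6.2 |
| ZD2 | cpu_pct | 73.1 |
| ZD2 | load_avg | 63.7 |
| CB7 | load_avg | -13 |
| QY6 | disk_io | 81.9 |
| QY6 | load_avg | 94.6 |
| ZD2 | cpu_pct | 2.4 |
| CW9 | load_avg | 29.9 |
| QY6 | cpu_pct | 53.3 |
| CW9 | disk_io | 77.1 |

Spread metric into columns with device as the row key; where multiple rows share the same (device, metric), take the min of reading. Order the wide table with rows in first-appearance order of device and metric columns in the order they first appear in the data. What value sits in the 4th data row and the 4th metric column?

With rows in first-appearance order of device, row 4 is device=CB7. metric columns in first-appearance order: disk_io, load_avg, cpu_pct, mem_gb; column 4 is mem_gb.
Long rows with device=CB7, metric=mem_gb: min(56.8, 61.5, 82.3) = 56.8.

56.8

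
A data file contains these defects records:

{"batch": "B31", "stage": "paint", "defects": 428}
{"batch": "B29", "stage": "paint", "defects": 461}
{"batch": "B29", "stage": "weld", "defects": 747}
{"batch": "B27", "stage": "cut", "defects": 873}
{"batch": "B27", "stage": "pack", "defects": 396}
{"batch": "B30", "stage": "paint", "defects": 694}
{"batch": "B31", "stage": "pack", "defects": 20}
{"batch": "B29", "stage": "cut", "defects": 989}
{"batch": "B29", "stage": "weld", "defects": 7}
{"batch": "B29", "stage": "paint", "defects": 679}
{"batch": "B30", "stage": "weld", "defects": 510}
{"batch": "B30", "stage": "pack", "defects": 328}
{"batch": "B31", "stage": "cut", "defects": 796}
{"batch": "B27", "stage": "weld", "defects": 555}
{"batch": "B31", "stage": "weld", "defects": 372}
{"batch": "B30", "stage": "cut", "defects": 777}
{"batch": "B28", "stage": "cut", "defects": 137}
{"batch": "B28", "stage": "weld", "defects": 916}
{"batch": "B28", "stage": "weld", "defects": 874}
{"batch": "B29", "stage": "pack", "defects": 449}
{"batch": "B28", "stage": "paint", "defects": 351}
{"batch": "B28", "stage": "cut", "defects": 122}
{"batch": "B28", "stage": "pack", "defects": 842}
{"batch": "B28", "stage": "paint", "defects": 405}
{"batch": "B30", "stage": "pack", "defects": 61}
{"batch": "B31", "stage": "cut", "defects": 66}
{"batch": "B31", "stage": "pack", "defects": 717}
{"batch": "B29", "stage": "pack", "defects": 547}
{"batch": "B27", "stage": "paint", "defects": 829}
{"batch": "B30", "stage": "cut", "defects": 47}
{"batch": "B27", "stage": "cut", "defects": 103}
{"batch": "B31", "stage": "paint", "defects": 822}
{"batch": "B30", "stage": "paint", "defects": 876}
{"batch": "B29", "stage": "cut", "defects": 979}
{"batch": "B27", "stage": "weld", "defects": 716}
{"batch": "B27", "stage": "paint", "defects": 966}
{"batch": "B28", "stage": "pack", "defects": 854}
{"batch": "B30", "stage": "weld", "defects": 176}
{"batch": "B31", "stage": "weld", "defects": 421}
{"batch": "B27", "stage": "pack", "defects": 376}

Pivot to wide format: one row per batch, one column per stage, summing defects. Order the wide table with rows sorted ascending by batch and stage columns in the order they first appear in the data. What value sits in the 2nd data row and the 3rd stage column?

With rows sorted ascending by batch, row 2 is batch=B28. stage columns in first-appearance order: paint, weld, cut, pack; column 3 is cut.
Long rows with batch=B28, stage=cut: 137 + 122 = 259.

259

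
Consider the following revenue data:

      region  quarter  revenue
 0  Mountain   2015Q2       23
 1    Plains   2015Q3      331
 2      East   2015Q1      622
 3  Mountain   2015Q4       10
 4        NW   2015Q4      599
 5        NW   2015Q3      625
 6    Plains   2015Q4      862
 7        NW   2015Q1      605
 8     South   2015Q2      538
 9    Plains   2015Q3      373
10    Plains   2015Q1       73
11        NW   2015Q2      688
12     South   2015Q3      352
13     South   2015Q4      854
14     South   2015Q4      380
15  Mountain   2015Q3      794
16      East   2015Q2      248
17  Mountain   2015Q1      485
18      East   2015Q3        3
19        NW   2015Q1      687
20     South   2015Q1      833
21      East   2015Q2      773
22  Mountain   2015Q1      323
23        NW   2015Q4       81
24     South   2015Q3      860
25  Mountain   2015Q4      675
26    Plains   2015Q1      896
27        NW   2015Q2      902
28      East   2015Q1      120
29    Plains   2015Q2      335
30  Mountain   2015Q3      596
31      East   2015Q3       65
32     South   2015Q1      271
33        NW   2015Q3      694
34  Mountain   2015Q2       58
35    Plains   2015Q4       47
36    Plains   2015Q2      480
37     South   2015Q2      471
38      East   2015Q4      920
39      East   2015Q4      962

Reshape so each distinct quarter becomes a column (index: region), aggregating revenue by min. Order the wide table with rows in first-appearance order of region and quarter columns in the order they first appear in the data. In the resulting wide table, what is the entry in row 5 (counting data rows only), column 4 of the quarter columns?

380

With rows in first-appearance order of region, row 5 is region=South. quarter columns in first-appearance order: 2015Q2, 2015Q3, 2015Q1, 2015Q4; column 4 is 2015Q4.
Long rows with region=South, quarter=2015Q4: min(854, 380) = 380.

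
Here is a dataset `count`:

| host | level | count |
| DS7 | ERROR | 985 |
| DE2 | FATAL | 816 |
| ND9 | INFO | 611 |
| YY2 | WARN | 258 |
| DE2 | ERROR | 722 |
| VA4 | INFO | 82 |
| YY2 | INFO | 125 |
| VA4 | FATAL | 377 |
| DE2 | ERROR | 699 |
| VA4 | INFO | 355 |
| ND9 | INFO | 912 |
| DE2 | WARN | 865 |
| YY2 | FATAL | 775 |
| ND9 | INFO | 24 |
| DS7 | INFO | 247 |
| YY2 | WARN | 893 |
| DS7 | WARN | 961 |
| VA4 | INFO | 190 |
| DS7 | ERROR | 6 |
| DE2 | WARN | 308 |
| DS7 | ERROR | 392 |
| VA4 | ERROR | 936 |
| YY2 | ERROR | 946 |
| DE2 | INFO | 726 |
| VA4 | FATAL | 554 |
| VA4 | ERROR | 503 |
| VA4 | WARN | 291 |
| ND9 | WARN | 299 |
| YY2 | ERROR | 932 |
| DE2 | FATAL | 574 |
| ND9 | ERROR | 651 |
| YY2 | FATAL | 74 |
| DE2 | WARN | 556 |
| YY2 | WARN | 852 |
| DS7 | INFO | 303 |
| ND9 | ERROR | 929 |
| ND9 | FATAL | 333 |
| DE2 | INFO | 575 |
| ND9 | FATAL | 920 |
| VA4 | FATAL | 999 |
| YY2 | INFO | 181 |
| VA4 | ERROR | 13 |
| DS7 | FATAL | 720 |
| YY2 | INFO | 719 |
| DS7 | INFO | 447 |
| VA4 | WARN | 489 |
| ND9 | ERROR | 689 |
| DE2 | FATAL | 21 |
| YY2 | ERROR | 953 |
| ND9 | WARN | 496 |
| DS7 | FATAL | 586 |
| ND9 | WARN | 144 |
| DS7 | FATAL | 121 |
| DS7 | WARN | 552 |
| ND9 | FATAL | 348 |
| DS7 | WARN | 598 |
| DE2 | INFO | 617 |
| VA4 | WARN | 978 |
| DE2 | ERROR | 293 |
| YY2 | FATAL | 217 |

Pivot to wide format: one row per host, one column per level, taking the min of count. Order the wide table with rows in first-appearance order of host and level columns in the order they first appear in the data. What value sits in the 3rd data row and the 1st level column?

651

With rows in first-appearance order of host, row 3 is host=ND9. level columns in first-appearance order: ERROR, FATAL, INFO, WARN; column 1 is ERROR.
Long rows with host=ND9, level=ERROR: min(651, 929, 689) = 651.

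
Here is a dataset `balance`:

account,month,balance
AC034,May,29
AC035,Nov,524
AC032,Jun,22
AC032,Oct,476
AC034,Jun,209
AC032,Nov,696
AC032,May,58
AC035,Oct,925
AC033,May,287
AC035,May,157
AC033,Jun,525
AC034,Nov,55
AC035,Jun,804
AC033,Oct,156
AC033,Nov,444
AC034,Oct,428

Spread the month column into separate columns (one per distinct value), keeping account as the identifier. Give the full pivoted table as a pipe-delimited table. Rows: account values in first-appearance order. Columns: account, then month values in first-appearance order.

| account | May | Nov | Jun | Oct |
| AC034 | 29 | 55 | 209 | 428 |
| AC035 | 157 | 524 | 804 | 925 |
| AC032 | 58 | 696 | 22 | 476 |
| AC033 | 287 | 444 | 525 | 156 |

Columns: account plus the 4 distinct month values (May, Nov, Jun, Oct).
For example, row AC034 column May takes balance=29 from the long row (AC034, May).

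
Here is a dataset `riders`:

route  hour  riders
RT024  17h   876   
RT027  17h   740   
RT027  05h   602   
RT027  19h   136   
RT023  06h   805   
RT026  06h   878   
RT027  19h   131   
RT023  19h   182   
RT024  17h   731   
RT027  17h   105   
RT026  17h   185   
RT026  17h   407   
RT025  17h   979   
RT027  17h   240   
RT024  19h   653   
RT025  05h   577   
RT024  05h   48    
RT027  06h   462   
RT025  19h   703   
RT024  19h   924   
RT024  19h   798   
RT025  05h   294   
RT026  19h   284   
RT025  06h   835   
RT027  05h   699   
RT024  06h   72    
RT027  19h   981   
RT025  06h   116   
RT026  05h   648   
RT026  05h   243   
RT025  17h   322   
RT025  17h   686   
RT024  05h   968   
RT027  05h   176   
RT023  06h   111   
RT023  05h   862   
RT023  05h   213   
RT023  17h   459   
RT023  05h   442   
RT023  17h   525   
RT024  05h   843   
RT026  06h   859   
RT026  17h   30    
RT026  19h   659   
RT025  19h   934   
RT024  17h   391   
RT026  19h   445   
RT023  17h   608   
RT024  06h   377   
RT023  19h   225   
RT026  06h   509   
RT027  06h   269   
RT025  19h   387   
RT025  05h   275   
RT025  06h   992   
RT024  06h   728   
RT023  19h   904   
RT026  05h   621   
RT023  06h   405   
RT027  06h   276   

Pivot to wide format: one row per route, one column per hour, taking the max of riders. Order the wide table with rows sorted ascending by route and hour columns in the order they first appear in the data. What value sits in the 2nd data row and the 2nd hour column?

With rows sorted ascending by route, row 2 is route=RT024. hour columns in first-appearance order: 17h, 05h, 19h, 06h; column 2 is 05h.
Long rows with route=RT024, hour=05h: max(48, 968, 843) = 968.

968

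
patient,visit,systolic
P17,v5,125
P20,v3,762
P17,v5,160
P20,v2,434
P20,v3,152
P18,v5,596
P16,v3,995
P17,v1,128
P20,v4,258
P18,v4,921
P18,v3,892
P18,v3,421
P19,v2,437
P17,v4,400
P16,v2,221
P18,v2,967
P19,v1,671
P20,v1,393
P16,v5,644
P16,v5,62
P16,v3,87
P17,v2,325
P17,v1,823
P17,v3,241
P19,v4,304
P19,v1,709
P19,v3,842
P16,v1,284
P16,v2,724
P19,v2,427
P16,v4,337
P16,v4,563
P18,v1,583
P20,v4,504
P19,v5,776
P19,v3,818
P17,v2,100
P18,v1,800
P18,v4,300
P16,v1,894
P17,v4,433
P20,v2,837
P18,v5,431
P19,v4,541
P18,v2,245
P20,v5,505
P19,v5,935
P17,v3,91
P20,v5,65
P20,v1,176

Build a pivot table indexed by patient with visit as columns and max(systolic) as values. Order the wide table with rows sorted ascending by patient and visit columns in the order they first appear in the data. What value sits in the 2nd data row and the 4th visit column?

With rows sorted ascending by patient, row 2 is patient=P17. visit columns in first-appearance order: v5, v3, v2, v1, v4; column 4 is v1.
Long rows with patient=P17, visit=v1: max(128, 823) = 823.

823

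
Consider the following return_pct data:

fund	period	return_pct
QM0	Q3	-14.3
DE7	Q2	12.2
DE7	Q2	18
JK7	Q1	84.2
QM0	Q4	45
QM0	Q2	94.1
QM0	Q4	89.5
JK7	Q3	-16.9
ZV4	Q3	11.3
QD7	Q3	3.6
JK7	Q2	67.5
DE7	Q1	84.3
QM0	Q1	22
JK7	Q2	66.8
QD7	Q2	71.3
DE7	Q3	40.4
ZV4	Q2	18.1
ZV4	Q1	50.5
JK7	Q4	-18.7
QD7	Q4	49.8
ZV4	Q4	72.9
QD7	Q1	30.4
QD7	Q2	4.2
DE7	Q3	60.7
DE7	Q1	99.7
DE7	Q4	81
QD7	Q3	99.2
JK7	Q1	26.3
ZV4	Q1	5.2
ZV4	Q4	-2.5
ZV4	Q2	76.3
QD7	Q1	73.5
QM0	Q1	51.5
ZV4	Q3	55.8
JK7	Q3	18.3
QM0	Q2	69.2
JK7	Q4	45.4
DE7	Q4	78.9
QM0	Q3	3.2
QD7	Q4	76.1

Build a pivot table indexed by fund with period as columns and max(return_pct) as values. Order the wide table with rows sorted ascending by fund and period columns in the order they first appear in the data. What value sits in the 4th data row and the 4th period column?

With rows sorted ascending by fund, row 4 is fund=QM0. period columns in first-appearance order: Q3, Q2, Q1, Q4; column 4 is Q4.
Long rows with fund=QM0, period=Q4: max(45, 89.5) = 89.5.

89.5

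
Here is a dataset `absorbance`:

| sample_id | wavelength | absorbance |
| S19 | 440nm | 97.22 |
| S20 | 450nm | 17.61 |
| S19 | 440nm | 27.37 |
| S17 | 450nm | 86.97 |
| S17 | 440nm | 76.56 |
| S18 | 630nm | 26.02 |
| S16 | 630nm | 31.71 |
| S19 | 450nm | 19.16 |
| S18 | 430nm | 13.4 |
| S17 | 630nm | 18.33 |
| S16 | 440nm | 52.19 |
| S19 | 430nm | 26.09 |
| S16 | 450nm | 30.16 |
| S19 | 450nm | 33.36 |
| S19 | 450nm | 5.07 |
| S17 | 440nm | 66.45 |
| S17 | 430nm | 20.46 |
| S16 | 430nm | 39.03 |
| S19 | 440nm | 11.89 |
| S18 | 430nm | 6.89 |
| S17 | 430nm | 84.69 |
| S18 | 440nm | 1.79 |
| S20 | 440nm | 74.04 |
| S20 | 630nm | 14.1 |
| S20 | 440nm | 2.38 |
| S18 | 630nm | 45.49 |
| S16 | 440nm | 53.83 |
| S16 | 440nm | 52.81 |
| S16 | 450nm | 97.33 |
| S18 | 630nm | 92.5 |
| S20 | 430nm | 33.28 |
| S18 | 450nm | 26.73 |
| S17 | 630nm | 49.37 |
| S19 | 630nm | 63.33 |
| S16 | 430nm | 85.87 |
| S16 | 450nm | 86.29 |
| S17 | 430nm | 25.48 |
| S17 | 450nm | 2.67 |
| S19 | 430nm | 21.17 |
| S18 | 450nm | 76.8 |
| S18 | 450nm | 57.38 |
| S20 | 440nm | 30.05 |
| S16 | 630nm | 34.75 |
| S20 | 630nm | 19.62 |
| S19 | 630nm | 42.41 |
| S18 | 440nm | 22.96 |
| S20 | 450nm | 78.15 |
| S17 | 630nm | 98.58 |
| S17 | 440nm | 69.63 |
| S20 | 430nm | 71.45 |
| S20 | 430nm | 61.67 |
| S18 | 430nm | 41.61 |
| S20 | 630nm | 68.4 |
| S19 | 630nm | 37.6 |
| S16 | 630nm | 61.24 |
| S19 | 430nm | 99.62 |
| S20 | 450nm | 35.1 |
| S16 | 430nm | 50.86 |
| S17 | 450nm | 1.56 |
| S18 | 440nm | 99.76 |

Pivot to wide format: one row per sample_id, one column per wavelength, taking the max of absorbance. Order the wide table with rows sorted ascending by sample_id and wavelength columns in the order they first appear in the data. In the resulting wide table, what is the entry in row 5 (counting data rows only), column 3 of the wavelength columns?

With rows sorted ascending by sample_id, row 5 is sample_id=S20. wavelength columns in first-appearance order: 440nm, 450nm, 630nm, 430nm; column 3 is 630nm.
Long rows with sample_id=S20, wavelength=630nm: max(14.1, 19.62, 68.4) = 68.4.

68.4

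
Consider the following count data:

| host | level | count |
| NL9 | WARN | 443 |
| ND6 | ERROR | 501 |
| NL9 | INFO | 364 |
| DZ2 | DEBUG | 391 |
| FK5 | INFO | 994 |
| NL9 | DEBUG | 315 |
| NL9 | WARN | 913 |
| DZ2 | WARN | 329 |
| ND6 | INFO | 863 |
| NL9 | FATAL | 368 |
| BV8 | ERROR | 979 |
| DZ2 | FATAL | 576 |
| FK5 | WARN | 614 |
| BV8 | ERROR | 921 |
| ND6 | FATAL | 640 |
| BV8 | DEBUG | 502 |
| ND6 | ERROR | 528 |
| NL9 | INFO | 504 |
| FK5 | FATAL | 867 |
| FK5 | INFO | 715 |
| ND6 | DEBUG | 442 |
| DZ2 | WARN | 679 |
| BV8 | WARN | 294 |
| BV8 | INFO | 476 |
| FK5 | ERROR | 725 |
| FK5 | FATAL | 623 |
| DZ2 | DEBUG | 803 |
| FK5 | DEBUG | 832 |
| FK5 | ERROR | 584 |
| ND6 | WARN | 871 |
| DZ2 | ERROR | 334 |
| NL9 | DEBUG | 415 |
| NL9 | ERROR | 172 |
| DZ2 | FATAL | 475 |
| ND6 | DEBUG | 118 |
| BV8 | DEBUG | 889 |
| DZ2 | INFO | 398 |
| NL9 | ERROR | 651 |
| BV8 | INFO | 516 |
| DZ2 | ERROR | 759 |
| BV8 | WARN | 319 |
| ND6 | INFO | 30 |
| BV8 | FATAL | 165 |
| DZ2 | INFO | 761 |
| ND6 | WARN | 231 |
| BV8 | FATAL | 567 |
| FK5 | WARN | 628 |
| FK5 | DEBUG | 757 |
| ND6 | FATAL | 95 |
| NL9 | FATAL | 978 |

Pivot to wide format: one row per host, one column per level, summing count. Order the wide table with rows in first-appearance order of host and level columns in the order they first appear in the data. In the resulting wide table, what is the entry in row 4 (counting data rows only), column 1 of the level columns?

1242

With rows in first-appearance order of host, row 4 is host=FK5. level columns in first-appearance order: WARN, ERROR, INFO, DEBUG, FATAL; column 1 is WARN.
Long rows with host=FK5, level=WARN: 614 + 628 = 1242.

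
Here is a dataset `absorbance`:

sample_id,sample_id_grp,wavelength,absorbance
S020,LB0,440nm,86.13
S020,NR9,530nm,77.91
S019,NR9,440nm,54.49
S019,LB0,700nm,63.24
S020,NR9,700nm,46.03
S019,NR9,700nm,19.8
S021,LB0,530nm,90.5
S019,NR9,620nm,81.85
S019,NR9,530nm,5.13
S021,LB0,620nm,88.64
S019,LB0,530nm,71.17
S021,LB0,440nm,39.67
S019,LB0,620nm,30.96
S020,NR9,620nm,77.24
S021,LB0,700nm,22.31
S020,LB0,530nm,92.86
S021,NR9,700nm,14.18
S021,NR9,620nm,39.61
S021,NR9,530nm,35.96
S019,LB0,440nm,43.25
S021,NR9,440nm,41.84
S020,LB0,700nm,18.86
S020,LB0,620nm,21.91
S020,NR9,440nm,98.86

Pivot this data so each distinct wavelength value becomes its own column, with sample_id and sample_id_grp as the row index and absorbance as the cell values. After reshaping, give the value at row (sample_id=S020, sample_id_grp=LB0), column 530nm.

92.86

Wide layout: rows indexed by sample_id and sample_id_grp, columns are the 4 distinct wavelength values (440nm, 530nm, 700nm, 620nm).
Cell (sample_id=S020, sample_id_grp=LB0, wavelength=530nm) draws from the long row where sample_id=S020, sample_id_grp=LB0 and wavelength=530nm, which has absorbance=92.86.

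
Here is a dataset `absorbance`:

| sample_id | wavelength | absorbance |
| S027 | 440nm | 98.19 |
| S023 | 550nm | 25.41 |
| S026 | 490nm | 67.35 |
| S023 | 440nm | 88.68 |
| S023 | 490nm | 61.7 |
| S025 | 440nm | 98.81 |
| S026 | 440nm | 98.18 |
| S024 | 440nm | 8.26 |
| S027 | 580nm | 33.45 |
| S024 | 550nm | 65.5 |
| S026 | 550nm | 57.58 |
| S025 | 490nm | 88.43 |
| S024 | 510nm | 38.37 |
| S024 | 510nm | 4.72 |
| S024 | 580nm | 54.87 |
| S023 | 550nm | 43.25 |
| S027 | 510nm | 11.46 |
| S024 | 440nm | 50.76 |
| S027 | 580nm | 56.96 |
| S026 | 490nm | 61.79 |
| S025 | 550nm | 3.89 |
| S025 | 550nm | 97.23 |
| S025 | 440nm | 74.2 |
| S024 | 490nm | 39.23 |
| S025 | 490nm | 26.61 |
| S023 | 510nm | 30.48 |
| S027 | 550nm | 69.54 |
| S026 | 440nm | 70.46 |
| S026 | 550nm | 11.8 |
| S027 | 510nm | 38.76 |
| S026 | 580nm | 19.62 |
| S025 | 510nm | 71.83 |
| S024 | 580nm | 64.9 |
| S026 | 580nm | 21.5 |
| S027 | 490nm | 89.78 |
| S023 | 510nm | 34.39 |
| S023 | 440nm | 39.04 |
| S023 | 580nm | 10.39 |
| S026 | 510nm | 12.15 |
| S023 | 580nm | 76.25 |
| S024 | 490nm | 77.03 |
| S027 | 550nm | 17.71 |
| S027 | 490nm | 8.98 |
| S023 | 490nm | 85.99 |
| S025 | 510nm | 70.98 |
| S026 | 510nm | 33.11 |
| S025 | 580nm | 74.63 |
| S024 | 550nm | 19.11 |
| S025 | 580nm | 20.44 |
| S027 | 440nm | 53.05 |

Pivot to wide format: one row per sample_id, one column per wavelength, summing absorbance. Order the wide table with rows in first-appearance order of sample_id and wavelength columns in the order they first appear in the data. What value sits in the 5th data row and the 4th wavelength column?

With rows in first-appearance order of sample_id, row 5 is sample_id=S024. wavelength columns in first-appearance order: 440nm, 550nm, 490nm, 580nm, 510nm; column 4 is 580nm.
Long rows with sample_id=S024, wavelength=580nm: 54.87 + 64.9 = 119.77.

119.77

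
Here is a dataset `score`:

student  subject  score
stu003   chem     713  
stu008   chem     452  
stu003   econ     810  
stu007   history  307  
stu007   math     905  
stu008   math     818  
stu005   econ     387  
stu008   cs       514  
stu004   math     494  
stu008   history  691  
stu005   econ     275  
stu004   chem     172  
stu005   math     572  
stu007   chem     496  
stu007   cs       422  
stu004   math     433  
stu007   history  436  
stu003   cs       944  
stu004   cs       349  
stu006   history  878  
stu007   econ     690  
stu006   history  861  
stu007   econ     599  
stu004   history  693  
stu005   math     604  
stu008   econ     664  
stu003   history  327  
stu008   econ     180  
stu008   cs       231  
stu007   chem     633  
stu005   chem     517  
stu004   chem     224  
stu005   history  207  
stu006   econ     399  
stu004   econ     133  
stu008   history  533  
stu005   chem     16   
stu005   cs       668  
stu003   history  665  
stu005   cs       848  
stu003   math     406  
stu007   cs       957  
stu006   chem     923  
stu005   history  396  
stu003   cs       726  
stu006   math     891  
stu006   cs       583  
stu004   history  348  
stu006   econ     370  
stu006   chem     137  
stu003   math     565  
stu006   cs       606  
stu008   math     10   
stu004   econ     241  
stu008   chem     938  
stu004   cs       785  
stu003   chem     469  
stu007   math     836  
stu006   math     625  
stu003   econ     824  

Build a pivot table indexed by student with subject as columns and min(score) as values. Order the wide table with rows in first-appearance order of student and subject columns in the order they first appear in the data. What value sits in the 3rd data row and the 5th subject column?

422

With rows in first-appearance order of student, row 3 is student=stu007. subject columns in first-appearance order: chem, econ, history, math, cs; column 5 is cs.
Long rows with student=stu007, subject=cs: min(422, 957) = 422.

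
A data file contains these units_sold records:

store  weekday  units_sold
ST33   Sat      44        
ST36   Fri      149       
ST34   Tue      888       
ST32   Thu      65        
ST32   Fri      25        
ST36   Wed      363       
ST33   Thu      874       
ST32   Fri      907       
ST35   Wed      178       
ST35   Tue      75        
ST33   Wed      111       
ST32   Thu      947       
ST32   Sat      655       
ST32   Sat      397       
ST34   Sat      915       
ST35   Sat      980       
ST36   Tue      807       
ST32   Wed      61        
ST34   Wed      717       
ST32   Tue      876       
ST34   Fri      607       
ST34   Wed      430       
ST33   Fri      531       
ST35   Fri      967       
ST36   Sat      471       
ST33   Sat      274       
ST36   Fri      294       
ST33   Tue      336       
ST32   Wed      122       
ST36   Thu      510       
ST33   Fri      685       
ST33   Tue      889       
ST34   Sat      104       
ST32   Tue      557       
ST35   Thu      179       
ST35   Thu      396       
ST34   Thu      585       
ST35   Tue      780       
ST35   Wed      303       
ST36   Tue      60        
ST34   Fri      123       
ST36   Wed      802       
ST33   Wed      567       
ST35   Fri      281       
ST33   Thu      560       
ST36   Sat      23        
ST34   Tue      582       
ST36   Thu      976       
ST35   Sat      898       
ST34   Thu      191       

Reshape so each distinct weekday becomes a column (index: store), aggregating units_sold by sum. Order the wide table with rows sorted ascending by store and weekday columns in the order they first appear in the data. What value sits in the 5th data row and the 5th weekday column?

With rows sorted ascending by store, row 5 is store=ST36. weekday columns in first-appearance order: Sat, Fri, Tue, Thu, Wed; column 5 is Wed.
Long rows with store=ST36, weekday=Wed: 363 + 802 = 1165.

1165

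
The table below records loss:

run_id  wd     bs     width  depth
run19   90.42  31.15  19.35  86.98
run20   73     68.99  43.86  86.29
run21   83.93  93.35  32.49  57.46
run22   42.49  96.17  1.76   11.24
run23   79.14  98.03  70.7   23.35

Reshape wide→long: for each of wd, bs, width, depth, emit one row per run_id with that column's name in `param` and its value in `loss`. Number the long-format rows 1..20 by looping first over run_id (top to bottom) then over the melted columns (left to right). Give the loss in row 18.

98.03

20 rows total (5 × 4). Row 18: index ⌊(18-1)/4⌋ = 4 into run_id → run23; (18-1) mod 4 = 1 into the melted columns → bs.
So row 18 is (run23, bs, 98.03); loss = 98.03.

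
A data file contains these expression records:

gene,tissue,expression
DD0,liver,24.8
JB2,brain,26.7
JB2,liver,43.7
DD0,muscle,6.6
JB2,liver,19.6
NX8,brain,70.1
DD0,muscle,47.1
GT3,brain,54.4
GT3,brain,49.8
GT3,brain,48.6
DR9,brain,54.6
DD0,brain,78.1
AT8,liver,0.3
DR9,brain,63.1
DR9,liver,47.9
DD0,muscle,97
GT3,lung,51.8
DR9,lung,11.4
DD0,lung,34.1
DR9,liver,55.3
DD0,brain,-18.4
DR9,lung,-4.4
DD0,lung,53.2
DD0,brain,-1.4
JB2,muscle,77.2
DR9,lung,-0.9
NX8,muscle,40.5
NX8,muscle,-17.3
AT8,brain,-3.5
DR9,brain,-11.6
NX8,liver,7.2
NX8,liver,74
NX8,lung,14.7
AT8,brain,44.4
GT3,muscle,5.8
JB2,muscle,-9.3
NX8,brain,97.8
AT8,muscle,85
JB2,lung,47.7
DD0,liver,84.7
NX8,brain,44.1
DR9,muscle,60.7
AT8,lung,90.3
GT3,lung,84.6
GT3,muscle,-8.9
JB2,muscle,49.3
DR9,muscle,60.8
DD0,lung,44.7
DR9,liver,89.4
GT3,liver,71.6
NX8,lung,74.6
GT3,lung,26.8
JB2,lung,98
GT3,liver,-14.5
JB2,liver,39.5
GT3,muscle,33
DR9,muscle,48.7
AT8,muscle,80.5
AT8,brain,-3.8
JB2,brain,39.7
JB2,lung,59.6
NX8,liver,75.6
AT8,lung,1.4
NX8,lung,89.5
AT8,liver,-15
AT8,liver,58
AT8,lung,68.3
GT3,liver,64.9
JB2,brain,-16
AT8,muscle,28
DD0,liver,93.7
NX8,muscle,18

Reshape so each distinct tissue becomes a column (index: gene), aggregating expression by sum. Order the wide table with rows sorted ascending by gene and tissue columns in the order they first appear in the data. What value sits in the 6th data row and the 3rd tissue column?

41.2

With rows sorted ascending by gene, row 6 is gene=NX8. tissue columns in first-appearance order: liver, brain, muscle, lung; column 3 is muscle.
Long rows with gene=NX8, tissue=muscle: 40.5 + -17.3 + 18 = 41.2.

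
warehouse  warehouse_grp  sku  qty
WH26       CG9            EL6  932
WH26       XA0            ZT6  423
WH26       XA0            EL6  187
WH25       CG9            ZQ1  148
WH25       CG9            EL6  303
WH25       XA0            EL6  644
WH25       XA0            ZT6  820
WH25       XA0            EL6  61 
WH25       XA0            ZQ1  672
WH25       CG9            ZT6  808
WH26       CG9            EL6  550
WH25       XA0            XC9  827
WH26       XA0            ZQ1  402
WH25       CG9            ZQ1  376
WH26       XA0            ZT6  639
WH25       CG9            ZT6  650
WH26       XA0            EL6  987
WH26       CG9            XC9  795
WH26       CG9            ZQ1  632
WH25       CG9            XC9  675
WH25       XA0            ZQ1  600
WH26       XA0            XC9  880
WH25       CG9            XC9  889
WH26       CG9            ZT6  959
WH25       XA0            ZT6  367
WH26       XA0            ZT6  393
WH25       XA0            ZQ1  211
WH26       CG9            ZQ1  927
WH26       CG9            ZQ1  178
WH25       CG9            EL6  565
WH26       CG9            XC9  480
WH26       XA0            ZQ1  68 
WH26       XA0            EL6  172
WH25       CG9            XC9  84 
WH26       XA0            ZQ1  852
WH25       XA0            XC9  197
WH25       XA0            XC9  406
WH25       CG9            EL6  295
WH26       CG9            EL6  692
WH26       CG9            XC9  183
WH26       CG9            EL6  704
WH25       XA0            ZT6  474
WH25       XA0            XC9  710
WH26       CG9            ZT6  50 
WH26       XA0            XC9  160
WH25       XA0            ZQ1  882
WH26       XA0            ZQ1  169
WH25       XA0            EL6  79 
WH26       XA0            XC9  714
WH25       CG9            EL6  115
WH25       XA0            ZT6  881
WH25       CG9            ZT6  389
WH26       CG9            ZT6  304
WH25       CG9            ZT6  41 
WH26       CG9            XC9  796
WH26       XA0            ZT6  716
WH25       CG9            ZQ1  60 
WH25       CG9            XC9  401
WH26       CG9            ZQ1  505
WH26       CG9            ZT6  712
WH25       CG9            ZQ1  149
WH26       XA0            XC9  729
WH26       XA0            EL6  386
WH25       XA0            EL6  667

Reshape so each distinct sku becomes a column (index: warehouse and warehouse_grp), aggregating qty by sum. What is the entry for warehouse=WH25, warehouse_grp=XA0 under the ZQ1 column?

2365

Rows with warehouse=WH25, warehouse_grp=XA0 and sku=ZQ1: qty values are 672, 600, 211, 882.
672 + 600 + 211 + 882 = 2365.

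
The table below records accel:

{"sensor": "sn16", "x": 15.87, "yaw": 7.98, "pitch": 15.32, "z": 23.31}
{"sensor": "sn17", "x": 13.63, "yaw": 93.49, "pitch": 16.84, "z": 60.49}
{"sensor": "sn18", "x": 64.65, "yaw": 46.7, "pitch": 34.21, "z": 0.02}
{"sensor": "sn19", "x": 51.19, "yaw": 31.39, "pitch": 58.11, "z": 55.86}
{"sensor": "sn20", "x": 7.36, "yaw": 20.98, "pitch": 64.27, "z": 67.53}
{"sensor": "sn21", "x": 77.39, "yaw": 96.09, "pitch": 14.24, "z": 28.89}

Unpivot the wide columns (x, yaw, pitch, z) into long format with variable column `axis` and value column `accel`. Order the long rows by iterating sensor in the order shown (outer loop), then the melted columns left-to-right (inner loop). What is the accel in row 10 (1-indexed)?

24 rows total (6 × 4). Row 10: index ⌊(10-1)/4⌋ = 2 into sensor → sn18; (10-1) mod 4 = 1 into the melted columns → yaw.
So row 10 is (sn18, yaw, 46.7); accel = 46.7.

46.7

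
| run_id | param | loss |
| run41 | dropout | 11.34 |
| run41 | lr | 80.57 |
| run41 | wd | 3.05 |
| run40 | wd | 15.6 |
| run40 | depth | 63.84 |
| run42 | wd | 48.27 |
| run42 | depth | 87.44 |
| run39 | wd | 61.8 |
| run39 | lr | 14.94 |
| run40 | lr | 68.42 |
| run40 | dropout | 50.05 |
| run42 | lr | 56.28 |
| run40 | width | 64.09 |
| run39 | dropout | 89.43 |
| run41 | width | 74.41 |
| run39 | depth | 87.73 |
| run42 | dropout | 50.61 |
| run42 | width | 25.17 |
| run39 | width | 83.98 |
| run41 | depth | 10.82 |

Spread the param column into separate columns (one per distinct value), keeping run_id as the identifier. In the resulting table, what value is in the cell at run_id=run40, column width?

Wide layout: rows indexed by run_id, columns are the 5 distinct param values (dropout, lr, wd, depth, width).
Cell (run_id=run40, param=width) draws from the long row where run_id=run40 and param=width, which has loss=64.09.

64.09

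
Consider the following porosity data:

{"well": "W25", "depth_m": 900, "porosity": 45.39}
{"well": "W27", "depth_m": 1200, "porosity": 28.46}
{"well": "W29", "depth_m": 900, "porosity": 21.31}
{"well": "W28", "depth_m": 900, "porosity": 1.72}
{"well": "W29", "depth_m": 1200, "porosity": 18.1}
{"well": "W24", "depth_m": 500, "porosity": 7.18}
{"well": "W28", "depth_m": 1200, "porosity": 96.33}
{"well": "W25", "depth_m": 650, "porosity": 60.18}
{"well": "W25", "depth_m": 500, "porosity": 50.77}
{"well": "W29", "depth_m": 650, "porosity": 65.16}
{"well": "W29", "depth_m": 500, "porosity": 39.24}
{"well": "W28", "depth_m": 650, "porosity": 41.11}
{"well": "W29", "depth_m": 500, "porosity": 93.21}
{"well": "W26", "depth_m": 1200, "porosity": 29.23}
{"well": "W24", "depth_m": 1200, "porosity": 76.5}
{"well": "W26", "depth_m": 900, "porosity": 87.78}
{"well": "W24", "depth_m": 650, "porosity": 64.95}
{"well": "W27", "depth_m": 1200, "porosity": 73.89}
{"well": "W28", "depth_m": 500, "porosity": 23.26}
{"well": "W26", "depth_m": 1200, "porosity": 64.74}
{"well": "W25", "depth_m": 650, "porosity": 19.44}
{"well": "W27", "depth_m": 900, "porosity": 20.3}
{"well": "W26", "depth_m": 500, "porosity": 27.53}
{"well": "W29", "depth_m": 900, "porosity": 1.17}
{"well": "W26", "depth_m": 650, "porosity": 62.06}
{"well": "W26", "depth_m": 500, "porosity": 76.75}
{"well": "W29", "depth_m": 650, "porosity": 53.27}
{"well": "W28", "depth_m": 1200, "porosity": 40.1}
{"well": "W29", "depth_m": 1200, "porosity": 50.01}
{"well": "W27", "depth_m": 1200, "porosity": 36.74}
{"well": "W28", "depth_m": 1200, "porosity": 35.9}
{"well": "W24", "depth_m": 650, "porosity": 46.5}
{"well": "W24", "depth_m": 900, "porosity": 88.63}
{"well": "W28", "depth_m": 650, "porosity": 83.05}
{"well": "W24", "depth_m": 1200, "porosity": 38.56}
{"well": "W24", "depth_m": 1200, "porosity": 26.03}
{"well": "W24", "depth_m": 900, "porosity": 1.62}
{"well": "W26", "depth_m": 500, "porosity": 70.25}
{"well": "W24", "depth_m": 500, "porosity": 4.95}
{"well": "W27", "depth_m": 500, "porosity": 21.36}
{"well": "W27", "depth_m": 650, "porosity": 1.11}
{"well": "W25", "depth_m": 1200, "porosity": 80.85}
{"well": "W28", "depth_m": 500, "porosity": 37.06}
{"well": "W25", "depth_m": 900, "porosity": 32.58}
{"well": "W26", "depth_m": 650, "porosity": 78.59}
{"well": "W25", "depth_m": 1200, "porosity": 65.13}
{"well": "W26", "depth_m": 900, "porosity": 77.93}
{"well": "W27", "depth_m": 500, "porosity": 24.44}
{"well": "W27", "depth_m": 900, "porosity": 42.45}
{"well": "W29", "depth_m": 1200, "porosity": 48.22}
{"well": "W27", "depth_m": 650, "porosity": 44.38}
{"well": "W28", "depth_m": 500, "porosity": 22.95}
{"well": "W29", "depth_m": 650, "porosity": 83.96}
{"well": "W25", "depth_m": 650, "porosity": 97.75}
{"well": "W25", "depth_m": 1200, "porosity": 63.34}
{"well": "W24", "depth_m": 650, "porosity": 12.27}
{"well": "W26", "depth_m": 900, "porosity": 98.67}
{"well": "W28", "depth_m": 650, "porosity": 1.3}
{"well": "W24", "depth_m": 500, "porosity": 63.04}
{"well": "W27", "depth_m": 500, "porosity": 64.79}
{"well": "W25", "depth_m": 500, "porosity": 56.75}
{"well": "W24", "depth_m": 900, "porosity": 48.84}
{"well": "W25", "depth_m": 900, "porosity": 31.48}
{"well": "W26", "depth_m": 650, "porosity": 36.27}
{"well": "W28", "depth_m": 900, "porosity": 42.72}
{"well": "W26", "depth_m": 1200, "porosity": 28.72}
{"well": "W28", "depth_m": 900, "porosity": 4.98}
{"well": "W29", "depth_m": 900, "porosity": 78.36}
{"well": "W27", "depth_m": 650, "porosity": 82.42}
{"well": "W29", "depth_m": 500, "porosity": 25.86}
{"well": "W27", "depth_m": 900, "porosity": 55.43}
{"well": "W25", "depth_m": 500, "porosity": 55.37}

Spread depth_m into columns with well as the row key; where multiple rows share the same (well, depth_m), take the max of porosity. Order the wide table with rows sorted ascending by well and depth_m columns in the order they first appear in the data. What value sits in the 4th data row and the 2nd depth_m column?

73.89

With rows sorted ascending by well, row 4 is well=W27. depth_m columns in first-appearance order: 900, 1200, 500, 650; column 2 is 1200.
Long rows with well=W27, depth_m=1200: max(28.46, 73.89, 36.74) = 73.89.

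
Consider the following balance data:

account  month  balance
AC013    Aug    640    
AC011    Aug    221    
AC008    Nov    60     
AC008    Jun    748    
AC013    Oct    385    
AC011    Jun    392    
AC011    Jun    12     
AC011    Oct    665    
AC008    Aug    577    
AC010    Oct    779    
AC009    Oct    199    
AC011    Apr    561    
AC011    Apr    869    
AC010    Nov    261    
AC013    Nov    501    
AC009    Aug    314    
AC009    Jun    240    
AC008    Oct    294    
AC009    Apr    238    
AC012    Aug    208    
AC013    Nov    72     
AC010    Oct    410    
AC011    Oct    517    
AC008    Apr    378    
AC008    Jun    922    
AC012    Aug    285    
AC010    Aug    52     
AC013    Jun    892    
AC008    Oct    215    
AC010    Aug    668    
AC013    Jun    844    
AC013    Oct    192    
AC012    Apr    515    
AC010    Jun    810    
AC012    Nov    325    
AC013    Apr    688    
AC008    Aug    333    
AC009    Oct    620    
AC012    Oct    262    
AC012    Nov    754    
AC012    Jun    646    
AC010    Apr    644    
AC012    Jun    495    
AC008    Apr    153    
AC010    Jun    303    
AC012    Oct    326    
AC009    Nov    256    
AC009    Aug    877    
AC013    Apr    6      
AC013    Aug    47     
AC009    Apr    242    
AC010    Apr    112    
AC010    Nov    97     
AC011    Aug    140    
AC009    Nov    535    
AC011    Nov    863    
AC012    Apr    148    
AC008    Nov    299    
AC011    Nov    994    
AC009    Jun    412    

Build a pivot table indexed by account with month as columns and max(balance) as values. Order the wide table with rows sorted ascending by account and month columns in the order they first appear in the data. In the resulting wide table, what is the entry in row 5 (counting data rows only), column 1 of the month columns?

285

With rows sorted ascending by account, row 5 is account=AC012. month columns in first-appearance order: Aug, Nov, Jun, Oct, Apr; column 1 is Aug.
Long rows with account=AC012, month=Aug: max(208, 285) = 285.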